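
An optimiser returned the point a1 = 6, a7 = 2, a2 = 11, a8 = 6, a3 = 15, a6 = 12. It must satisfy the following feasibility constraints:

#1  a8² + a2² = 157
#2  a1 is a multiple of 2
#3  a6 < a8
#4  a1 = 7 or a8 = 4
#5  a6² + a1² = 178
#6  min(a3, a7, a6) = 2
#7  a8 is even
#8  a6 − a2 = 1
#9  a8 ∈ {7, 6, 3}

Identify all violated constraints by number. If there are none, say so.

#1 a8² + a2² = 6² + 11² = 36 + 121 = 157  OK
#2 6 / 2 = 3, so 2 divides 6  OK
#3 a6 = 12, a8 = 6; 12 ≥ 6 (want <)  FAIL
#4 a1 = 6 ≠ 7 and a8 = 6 ≠ 4; both disjuncts false  FAIL
#5 a6² + a1² = 12² + 6² = 144 + 36 = 180, not 178  FAIL
#6 min(15, 2, 12) = 2  OK
#7 a8 = 6 is even  OK
#8 a6 − a2 = 12 − 11 = 1  OK
#9 a8 = 6 is in {7, 6, 3}  OK

No — constraints 3, 4, 5 are not satisfied.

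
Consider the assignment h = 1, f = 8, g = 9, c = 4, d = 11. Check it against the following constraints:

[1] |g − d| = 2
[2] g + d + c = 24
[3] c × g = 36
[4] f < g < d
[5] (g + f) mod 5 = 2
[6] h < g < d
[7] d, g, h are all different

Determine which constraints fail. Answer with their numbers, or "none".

Yes — all constraints hold.

[1] |9 − 11| = 2 — holds.
[2] g + d + c = 9 + 11 + 4 = 24 — holds.
[3] c × g = 4 × 9 = 36 — holds.
[4] values 8 < 9 < 11 — holds.
[5] g + f = 17; 17 mod 5 = 2 — holds.
[6] values 1 < 9 < 11 — holds.
[7] values 11, 9, 1 are pairwise distinct — holds.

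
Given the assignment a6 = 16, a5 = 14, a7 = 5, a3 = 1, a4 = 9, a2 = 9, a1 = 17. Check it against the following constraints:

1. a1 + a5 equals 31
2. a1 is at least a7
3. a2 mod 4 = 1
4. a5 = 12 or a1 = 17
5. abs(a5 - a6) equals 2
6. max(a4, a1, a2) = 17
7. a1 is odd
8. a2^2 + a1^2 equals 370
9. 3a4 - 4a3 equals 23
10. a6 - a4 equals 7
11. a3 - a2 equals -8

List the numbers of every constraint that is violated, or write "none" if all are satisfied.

1. a1 + a5 = 17 + 14 = 31  OK
2. a1 = 17, a7 = 5; 17 ≥ 5  OK
3. 9 mod 4 = 1  OK
4. a5 = 14 ≠ 12, but a1 = 17 = 17 (second disjunct)  OK
5. abs(14 - 16) = 2  OK
6. max(9, 17, 9) = 17  OK
7. a1 = 17 is odd  OK
8. a2^2 + a1^2 = 9^2 + 17^2 = 81 + 289 = 370  OK
9. 3a4 - 4a3 = 3(9) - 4(1) = 23  OK
10. a6 - a4 = 16 - 9 = 7  OK
11. a3 - a2 = 1 - 9 = -8  OK

All constraints are satisfied.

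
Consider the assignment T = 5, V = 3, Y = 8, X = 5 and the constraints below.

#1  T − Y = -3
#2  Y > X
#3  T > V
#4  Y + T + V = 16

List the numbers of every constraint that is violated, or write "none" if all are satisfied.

No violations.

#1 T − Y = 5 − 8 = -3 — holds.
#2 Y = 8, X = 5; 8 > 5 — holds.
#3 T = 5, V = 3; 5 > 3 — holds.
#4 Y + T + V = 8 + 5 + 3 = 16 — holds.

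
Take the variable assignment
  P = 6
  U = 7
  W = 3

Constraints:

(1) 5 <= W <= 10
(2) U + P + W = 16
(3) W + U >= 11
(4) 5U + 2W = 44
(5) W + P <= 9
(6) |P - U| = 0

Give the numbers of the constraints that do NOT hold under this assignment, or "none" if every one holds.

(1) W = 3 is outside [5, 10] — does not hold.
(2) U + P + W = 7 + 6 + 3 = 16 — holds.
(3) W + U = 3 + 7 = 10; 10 < 11, bound 11 not met — does not hold.
(4) 5U + 2W = 5(7) + 2(3) = 41, not 44 — does not hold.
(5) W + P = 3 + 6 = 9; 9 ≤ 9 — holds.
(6) |6 - 7| = 1, not 0 — does not hold.

Constraints 1, 3, 4, 6 are violated.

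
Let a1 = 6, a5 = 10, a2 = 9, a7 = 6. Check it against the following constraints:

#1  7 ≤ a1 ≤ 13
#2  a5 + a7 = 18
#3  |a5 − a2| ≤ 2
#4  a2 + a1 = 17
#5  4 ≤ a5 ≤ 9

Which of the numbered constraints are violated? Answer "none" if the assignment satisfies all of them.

The assignment fails constraints 1, 2, 4, and 5.

#1 a1 = 6 is outside [7, 13] — violated.
#2 a5 + a7 = 10 + 6 = 16, not 18 — violated.
#3 |10 − 9| = 1; 1 ≤ 2 — OK.
#4 a2 + a1 = 9 + 6 = 15, not 17 — violated.
#5 a5 = 10 is outside [4, 9] — violated.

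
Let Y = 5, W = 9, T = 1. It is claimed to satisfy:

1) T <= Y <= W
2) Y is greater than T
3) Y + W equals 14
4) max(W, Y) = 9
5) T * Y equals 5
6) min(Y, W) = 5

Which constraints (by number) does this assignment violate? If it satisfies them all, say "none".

Yes — all constraints hold.

1) values 1 <= 5 <= 9  OK
2) Y = 5, T = 1; 5 > 1  OK
3) Y + W = 5 + 9 = 14  OK
4) max(9, 5) = 9  OK
5) T * Y = 1 * 5 = 5  OK
6) min(5, 9) = 5  OK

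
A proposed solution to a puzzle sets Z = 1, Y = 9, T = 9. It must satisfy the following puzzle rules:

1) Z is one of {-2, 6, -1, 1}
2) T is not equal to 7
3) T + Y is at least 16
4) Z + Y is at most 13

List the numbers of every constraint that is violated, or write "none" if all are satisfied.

No violations.

1) Z = 1 is in {-2, 6, -1, 1} — satisfied.
2) T = 9, and 9 ≠ 7 — satisfied.
3) T + Y = 9 + 9 = 18; 18 ≥ 16 — satisfied.
4) Z + Y = 1 + 9 = 10; 10 ≤ 13 — satisfied.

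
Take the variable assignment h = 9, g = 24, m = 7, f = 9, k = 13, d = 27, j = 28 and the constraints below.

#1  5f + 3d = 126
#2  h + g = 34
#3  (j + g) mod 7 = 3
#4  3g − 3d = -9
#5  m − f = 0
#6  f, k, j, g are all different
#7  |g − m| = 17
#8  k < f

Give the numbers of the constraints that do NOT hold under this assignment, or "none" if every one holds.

Constraints 2, 5, and 8 are violated.

#1 5f + 3d = 5(9) + 3(27) = 126 — holds.
#2 h + g = 9 + 24 = 33, not 34 — fails.
#3 j + g = 52; 52 mod 7 = 3 — holds.
#4 3g − 3d = 3(24) − 3(27) = -9 — holds.
#5 m − f = 7 − 9 = -2, not 0 — fails.
#6 values 9, 13, 28, 24 are pairwise distinct — holds.
#7 |24 − 7| = 17 — holds.
#8 k = 13, f = 9; 13 ≥ 9 (want <) — fails.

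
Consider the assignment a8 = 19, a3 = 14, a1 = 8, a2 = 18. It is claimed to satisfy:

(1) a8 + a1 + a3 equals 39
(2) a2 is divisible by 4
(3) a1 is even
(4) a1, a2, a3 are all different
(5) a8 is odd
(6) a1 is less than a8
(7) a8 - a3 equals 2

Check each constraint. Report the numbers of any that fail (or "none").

(1) a8 + a1 + a3 = 19 + 8 + 14 = 41, not 39 — violated.
(2) 18 = 4*4 + 2, so 4 does not divide 18 — violated.
(3) a1 = 8 is even — satisfied.
(4) values 8, 18, 14 are pairwise distinct — satisfied.
(5) a8 = 19 is odd — satisfied.
(6) a1 = 8, a8 = 19; 8 < 19 — satisfied.
(7) a8 - a3 = 19 - 14 = 5, not 2 — violated.

Constraints 1, 2, 7 do not hold.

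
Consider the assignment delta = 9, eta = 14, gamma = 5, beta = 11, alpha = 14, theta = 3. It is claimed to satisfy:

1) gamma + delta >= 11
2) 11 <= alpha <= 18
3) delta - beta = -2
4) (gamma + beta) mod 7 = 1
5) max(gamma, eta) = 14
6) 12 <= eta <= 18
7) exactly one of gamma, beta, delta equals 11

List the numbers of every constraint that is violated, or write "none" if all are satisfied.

1) gamma + delta = 5 + 9 = 14; 14 ≥ 11  ✓
2) alpha = 14 lies in [11, 18]  ✓
3) delta - beta = 9 - 11 = -2  ✓
4) gamma + beta = 16; 16 mod 7 = 2, not 1  ✗
5) max(5, 14) = 14  ✓
6) eta = 14 lies in [12, 18]  ✓
7) gamma=5, beta=11, delta=9; 1 of them equals 11  ✓

Constraint 4 does not hold.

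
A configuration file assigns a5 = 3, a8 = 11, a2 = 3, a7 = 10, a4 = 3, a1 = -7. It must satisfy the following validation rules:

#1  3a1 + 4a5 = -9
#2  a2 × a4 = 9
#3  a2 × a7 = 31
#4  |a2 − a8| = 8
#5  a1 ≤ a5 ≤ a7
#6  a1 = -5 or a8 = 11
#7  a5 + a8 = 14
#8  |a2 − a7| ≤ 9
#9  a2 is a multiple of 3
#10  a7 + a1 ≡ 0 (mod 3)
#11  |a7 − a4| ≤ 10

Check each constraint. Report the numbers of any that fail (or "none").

No — constraint 3 is not satisfied.

#1 3a1 + 4a5 = 3(-7) + 4(3) = -9  yes
#2 a2 × a4 = 3 × 3 = 9  yes
#3 a2 × a7 = 3 × 10 = 30, not 31  no
#4 |3 − 11| = 8  yes
#5 values -7 ≤ 3 ≤ 10  yes
#6 a1 = -7 ≠ -5, but a8 = 11 = 11 (second disjunct)  yes
#7 a5 + a8 = 3 + 11 = 14  yes
#8 |3 − 10| = 7; 7 ≤ 9  yes
#9 3 / 3 = 1, so 3 divides 3  yes
#10 a7 + a1 = 3; 3 mod 3 = 0  yes
#11 |10 − 3| = 7; 7 ≤ 10  yes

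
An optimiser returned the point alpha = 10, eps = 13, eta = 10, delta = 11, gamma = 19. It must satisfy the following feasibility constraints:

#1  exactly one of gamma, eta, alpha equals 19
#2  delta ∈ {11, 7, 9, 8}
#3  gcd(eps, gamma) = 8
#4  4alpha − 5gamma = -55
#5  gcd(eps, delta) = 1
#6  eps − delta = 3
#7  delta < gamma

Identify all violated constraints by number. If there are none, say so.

#1 gamma=19, eta=10, alpha=10; 1 of them equals 19  true
#2 delta = 11 is in {11, 7, 9, 8}  true
#3 gcd(13, 19) = 1, not 8  false
#4 4alpha − 5gamma = 4(10) − 5(19) = -55  true
#5 gcd(13, 11) = 1  true
#6 eps − delta = 13 − 11 = 2, not 3  false
#7 delta = 11, gamma = 19; 11 < 19  true

Constraints 3 and 6 do not hold.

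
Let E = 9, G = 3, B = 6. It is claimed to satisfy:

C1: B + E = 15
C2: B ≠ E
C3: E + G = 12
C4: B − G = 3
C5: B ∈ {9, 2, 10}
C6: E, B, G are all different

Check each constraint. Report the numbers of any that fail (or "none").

C1: B + E = 6 + 9 = 15 — satisfied.
C2: B = 6, E = 9; distinct — satisfied.
C3: E + G = 9 + 3 = 12 — satisfied.
C4: B − G = 6 − 3 = 3 — satisfied.
C5: B = 6 is not in {9, 2, 10} — violated.
C6: values 9, 6, 3 are pairwise distinct — satisfied.

Constraint 5 does not hold.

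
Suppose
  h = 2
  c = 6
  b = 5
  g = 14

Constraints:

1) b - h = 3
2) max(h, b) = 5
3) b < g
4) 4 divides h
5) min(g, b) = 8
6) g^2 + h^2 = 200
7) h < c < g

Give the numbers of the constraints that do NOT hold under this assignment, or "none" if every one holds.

Constraints 4 and 5 do not hold.

1) b - h = 5 - 2 = 3 — satisfied.
2) max(2, 5) = 5 — satisfied.
3) b = 5, g = 14; 5 < 14 — satisfied.
4) 2 = 4*0 + 2, so 4 does not divide 2 — violated.
5) min(14, 5) = 5, not 8 — violated.
6) g^2 + h^2 = 14^2 + 2^2 = 196 + 4 = 200 — satisfied.
7) values 2 < 6 < 14 — satisfied.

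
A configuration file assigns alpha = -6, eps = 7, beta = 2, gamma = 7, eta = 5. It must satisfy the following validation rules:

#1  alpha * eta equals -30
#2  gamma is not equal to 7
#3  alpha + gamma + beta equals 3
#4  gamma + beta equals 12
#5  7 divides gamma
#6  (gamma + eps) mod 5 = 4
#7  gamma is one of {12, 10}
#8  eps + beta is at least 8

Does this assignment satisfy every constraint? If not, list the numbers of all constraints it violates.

Constraints 2, 4, and 7 do not hold.

#1 alpha * eta = -6 * 5 = -30 — holds.
#2 gamma = 7, but 7 is required to differ — fails.
#3 alpha + gamma + beta = -6 + 7 + 2 = 3 — holds.
#4 gamma + beta = 7 + 2 = 9, not 12 — fails.
#5 7 / 7 = 1, so 7 divides 7 — holds.
#6 gamma + eps = 14; 14 mod 5 = 4 — holds.
#7 gamma = 7 is not in {12, 10} — fails.
#8 eps + beta = 7 + 2 = 9; 9 ≥ 8 — holds.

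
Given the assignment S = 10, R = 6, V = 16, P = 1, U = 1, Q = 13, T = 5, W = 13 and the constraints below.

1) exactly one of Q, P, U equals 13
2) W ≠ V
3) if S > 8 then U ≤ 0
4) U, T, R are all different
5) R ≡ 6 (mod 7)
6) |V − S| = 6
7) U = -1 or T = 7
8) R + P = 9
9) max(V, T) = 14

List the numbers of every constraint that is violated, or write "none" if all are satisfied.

Constraints 3, 7, 8, and 9 are violated.

1) Q=13, P=1, U=1; 1 of them equals 13 — OK.
2) W = 13, V = 16; distinct — OK.
3) S = 10 > 8, so we need U ≤ 0; but U = 1 > 0 — violated.
4) values 1, 5, 6 are pairwise distinct — OK.
5) 6 mod 7 = 6 — OK.
6) |16 − 10| = 6 — OK.
7) U = 1 ≠ -1 and T = 5 ≠ 7; both disjuncts false — violated.
8) R + P = 6 + 1 = 7, not 9 — violated.
9) max(16, 5) = 16, not 14 — violated.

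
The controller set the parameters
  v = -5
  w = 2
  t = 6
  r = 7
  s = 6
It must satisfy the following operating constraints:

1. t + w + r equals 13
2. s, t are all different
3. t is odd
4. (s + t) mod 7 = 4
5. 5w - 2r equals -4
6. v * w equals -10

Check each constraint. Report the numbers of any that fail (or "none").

No — constraints 1, 2, 3, 4 are not satisfied.

1. t + w + r = 6 + 2 + 7 = 15, not 13  no
2. s = t = 6, not all different  no
3. t = 6 is even  no
4. s + t = 12; 12 mod 7 = 5, not 4  no
5. 5w - 2r = 5(2) - 2(7) = -4  yes
6. v * w = -5 * 2 = -10  yes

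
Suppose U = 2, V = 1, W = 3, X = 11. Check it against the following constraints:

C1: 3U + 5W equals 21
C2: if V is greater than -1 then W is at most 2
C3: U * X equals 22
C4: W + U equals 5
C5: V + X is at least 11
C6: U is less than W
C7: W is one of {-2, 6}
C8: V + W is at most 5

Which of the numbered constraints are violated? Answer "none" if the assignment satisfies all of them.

C1: 3U + 5W = 3(2) + 5(3) = 21 — satisfied.
C2: V = 1 > -1, so we need W ≤ 2; but W = 3 > 2 — violated.
C3: U * X = 2 * 11 = 22 — satisfied.
C4: W + U = 3 + 2 = 5 — satisfied.
C5: V + X = 1 + 11 = 12; 12 ≥ 11 — satisfied.
C6: U = 2, W = 3; 2 < 3 — satisfied.
C7: W = 3 is not in {-2, 6} — violated.
C8: V + W = 1 + 3 = 4; 4 ≤ 5 — satisfied.

Violated: 2 and 7.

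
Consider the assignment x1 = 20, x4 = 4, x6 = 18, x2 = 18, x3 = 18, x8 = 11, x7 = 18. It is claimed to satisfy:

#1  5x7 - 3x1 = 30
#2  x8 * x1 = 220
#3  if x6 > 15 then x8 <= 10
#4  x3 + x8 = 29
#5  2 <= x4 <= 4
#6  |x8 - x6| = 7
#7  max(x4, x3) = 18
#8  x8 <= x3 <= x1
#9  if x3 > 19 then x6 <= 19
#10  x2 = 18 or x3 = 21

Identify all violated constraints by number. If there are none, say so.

No — constraint 3 is not satisfied.

#1 5x7 - 3x1 = 5(18) - 3(20) = 30  true
#2 x8 * x1 = 11 * 20 = 220  true
#3 x6 = 18 > 15, so we need x8 ≤ 10; but x8 = 11 > 10  false
#4 x3 + x8 = 18 + 11 = 29  true
#5 x4 = 4 lies in [2, 4]  true
#6 |11 - 18| = 7  true
#7 max(4, 18) = 18  true
#8 values 11 <= 18 <= 20  true
#9 x3 = 18, not > 19; antecedent false, conditional vacuously true  true
#10 x2 = 18 = 18 (first disjunct)  true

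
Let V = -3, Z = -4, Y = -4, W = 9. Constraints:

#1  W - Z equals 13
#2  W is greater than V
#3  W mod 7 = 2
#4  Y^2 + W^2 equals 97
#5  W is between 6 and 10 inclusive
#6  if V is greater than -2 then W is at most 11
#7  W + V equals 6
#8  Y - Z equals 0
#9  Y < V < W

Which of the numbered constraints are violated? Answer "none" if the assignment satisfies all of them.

None — every constraint holds.

#1 W - Z = 9 - (-4) = 13  OK
#2 W = 9, V = -3; 9 > -3  OK
#3 9 mod 7 = 2  OK
#4 Y^2 + W^2 = (-4)^2 + 9^2 = 16 + 81 = 97  OK
#5 W = 9 lies in [6, 10]  OK
#6 V = -3, not > -2; antecedent false, conditional vacuously true  OK
#7 W + V = 9 + (-3) = 6  OK
#8 Y - Z = -4 - (-4) = 0  OK
#9 values -4 < -3 < 9  OK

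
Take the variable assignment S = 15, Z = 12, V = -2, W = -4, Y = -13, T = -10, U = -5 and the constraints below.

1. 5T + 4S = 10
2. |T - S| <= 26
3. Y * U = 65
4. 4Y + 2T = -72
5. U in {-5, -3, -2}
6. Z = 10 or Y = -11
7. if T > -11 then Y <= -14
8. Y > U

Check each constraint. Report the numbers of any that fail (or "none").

1. 5T + 4S = 5(-10) + 4(15) = 10  yes
2. |-10 - 15| = 25; 25 ≤ 26  yes
3. Y * U = -13 * (-5) = 65  yes
4. 4Y + 2T = 4(-13) + 2(-10) = -72  yes
5. U = -5 is in {-5, -3, -2}  yes
6. Z = 12 ≠ 10 and Y = -13 ≠ -11; both disjuncts false  no
7. T = -10 > -11, so we need Y ≤ -14; but Y = -13 > -14  no
8. Y = -13, U = -5; -13 ≤ -5 (want >)  no

No — constraints 6, 7, and 8 are not satisfied.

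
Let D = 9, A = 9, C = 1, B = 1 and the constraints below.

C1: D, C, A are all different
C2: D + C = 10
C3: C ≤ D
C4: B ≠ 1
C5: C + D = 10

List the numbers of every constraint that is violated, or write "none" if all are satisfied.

No — constraints 1, 4 are not satisfied.

C1: D = A = 9, not all different  fails
C2: D + C = 9 + 1 = 10  holds
C3: C = 1, D = 9; 1 ≤ 9  holds
C4: B = 1, but 1 is required to differ  fails
C5: C + D = 1 + 9 = 10  holds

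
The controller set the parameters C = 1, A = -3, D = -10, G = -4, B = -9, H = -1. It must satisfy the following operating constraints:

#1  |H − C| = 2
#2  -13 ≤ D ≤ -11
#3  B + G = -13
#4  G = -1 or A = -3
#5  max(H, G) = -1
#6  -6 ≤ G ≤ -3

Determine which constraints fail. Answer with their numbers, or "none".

Violated: 2.

#1 |-1 − 1| = 2  ✔
#2 D = -10 is outside [-13, -11]  ✘
#3 B + G = -9 + (-4) = -13  ✔
#4 G = -4 ≠ -1, but A = -3 = -3 (second disjunct)  ✔
#5 max(-1, -4) = -1  ✔
#6 G = -4 lies in [-6, -3]  ✔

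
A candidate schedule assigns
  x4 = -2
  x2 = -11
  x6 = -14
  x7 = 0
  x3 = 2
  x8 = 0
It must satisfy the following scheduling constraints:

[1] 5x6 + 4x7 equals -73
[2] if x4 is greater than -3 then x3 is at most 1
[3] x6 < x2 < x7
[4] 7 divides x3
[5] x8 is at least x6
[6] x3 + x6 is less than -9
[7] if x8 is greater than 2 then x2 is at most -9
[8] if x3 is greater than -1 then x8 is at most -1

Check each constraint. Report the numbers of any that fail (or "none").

Constraints 1, 2, 4, and 8 are violated.

[1] 5x6 + 4x7 = 5(-14) + 4(0) = -70, not -73 — fails.
[2] x4 = -2 > -3, so we need x3 ≤ 1; but x3 = 2 > 1 — fails.
[3] values -14 < -11 < 0 — holds.
[4] 2 = 7*0 + 2, so 7 does not divide 2 — fails.
[5] x8 = 0, x6 = -14; 0 ≥ -14 — holds.
[6] x3 + x6 = 2 + (-14) = -12; -12 < -9 — holds.
[7] x8 = 0, not > 2; antecedent false, conditional vacuously true — holds.
[8] x3 = 2 > -1, so we need x8 ≤ -1; but x8 = 0 > -1 — fails.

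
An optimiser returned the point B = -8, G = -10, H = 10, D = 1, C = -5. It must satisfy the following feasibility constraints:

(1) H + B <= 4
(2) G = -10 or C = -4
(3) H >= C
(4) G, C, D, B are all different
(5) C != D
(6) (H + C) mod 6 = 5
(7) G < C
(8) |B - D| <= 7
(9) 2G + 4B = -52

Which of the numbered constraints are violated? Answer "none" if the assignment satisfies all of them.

Constraint 8 does not hold.

(1) H + B = 10 + (-8) = 2; 2 ≤ 4  ✓
(2) G = -10 = -10 (first disjunct)  ✓
(3) H = 10, C = -5; 10 ≥ -5  ✓
(4) values -10, -5, 1, -8 are pairwise distinct  ✓
(5) C = -5, D = 1; distinct  ✓
(6) H + C = 5; 5 mod 6 = 5  ✓
(7) G = -10, C = -5; -10 < -5  ✓
(8) |-8 - 1| = 9; 9 > 7, exceeds bound 7  ✗
(9) 2G + 4B = 2(-10) + 4(-8) = -52  ✓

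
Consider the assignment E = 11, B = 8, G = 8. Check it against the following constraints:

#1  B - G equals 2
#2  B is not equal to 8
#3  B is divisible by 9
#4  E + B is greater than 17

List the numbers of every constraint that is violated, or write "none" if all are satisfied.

#1 B - G = 8 - 8 = 0, not 2 — violated.
#2 B = 8, but 8 is required to differ — violated.
#3 8 = 9*0 + 8, so 9 does not divide 8 — violated.
#4 E + B = 11 + 8 = 19; 19 > 17 — OK.

The assignment fails constraints 1, 2, and 3.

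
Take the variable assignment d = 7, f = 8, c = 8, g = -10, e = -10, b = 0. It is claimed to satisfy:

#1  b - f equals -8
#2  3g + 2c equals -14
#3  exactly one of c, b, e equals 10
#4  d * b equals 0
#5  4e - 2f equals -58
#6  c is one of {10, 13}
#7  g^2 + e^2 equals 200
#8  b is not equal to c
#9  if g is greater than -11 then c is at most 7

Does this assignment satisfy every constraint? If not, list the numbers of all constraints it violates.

#1 b - f = 0 - 8 = -8 — holds.
#2 3g + 2c = 3(-10) + 2(8) = -14 — holds.
#3 c=8, b=0, e=-10; 0 of them equal 10, not exactly one — does not hold.
#4 d * b = 7 * 0 = 0 — holds.
#5 4e - 2f = 4(-10) - 2(8) = -56, not -58 — does not hold.
#6 c = 8 is not in {10, 13} — does not hold.
#7 g^2 + e^2 = (-10)^2 + (-10)^2 = 100 + 100 = 200 — holds.
#8 b = 0, c = 8; distinct — holds.
#9 g = -10 > -11, so we need c ≤ 7; but c = 8 > 7 — does not hold.

Constraints 3, 5, 6, and 9 are violated.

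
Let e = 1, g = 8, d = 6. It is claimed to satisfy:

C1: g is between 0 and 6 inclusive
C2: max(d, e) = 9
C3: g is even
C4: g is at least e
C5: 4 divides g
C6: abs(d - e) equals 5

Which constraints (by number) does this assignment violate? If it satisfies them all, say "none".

No — constraints 1 and 2 are not satisfied.

C1: g = 8 is outside [0, 6] — violated.
C2: max(6, 1) = 6, not 9 — violated.
C3: g = 8 is even — satisfied.
C4: g = 8, e = 1; 8 ≥ 1 — satisfied.
C5: 8 / 4 = 2, so 4 divides 8 — satisfied.
C6: abs(6 - 1) = 5 — satisfied.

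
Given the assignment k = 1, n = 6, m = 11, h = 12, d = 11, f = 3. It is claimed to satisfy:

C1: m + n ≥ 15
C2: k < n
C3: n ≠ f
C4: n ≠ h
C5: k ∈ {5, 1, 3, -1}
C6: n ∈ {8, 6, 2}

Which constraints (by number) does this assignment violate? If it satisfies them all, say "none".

The assignment satisfies every constraint.

C1: m + n = 11 + 6 = 17; 17 ≥ 15 — holds.
C2: k = 1, n = 6; 1 < 6 — holds.
C3: n = 6, f = 3; distinct — holds.
C4: n = 6, h = 12; distinct — holds.
C5: k = 1 is in {5, 1, 3, -1} — holds.
C6: n = 6 is in {8, 6, 2} — holds.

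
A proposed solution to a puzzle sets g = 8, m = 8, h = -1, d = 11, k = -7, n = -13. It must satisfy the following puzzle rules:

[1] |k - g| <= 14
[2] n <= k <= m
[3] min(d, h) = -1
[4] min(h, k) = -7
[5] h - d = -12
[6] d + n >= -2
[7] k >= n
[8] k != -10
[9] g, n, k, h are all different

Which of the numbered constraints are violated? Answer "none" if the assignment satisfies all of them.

No — constraint 1 is not satisfied.

[1] |-7 - 8| = 15; 15 > 14, exceeds bound 14 — violated.
[2] values -13 <= -7 <= 8 — satisfied.
[3] min(11, -1) = -1 — satisfied.
[4] min(-1, -7) = -7 — satisfied.
[5] h - d = -1 - 11 = -12 — satisfied.
[6] d + n = 11 + (-13) = -2; -2 ≥ -2 — satisfied.
[7] k = -7, n = -13; -7 ≥ -13 — satisfied.
[8] k = -7, and -7 ≠ -10 — satisfied.
[9] values 8, -13, -7, -1 are pairwise distinct — satisfied.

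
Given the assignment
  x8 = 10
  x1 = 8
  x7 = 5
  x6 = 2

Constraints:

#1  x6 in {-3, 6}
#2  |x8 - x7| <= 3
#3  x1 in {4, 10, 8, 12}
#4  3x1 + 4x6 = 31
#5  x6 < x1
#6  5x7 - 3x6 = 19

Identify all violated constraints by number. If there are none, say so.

The assignment fails constraints 1, 2, and 4.

#1 x6 = 2 is not in {-3, 6} — violated.
#2 |10 - 5| = 5; 5 > 3, exceeds bound 3 — violated.
#3 x1 = 8 is in {4, 10, 8, 12} — satisfied.
#4 3x1 + 4x6 = 3(8) + 4(2) = 32, not 31 — violated.
#5 x6 = 2, x1 = 8; 2 < 8 — satisfied.
#6 5x7 - 3x6 = 5(5) - 3(2) = 19 — satisfied.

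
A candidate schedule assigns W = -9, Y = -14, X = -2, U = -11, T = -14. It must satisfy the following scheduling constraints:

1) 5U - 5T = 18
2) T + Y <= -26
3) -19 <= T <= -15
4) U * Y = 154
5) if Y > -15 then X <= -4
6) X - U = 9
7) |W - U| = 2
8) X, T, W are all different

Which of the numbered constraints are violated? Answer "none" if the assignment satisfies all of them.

1) 5U - 5T = 5(-11) - 5(-14) = 15, not 18 — does not hold.
2) T + Y = -14 + (-14) = -28; -28 ≤ -26 — holds.
3) T = -14 is outside [-19, -15] — does not hold.
4) U * Y = -11 * (-14) = 154 — holds.
5) Y = -14 > -15, so we need X ≤ -4; but X = -2 > -4 — does not hold.
6) X - U = -2 - (-11) = 9 — holds.
7) |-9 - (-11)| = 2 — holds.
8) values -2, -14, -9 are pairwise distinct — holds.

Constraints 1, 3, and 5 are violated.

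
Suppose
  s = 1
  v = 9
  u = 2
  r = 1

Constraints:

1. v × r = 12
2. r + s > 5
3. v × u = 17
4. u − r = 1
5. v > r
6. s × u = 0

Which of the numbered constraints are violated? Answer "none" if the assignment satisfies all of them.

Constraints 1, 2, 3, and 6 are violated.

1. v × r = 9 × 1 = 9, not 12  fails
2. r + s = 1 + 1 = 2; 2 ≤ 5, bound 5 not met  fails
3. v × u = 9 × 2 = 18, not 17  fails
4. u − r = 2 − 1 = 1  holds
5. v = 9, r = 1; 9 > 1  holds
6. s × u = 1 × 2 = 2, not 0  fails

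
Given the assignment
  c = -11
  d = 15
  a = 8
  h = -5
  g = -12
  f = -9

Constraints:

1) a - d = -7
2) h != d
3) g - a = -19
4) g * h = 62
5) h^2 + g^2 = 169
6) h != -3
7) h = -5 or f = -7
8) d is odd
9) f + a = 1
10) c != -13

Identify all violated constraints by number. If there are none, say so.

The assignment fails constraints 3, 4, and 9.

1) a - d = 8 - 15 = -7  ✓
2) h = -5, d = 15; distinct  ✓
3) g - a = -12 - 8 = -20, not -19  ✗
4) g * h = -12 * (-5) = 60, not 62  ✗
5) h^2 + g^2 = (-5)^2 + (-12)^2 = 25 + 144 = 169  ✓
6) h = -5, and -5 ≠ -3  ✓
7) h = -5 = -5 (first disjunct)  ✓
8) d = 15 is odd  ✓
9) f + a = -9 + 8 = -1, not 1  ✗
10) c = -11, and -11 ≠ -13  ✓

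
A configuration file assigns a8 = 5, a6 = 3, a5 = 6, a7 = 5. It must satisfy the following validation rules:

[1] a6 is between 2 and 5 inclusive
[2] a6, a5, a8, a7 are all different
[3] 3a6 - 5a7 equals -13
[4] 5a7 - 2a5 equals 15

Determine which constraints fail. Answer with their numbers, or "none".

Violated: 2, 3, 4.

[1] a6 = 3 lies in [2, 5]  yes
[2] a8 = a7 = 5, not all different  no
[3] 3a6 - 5a7 = 3(3) - 5(5) = -16, not -13  no
[4] 5a7 - 2a5 = 5(5) - 2(6) = 13, not 15  no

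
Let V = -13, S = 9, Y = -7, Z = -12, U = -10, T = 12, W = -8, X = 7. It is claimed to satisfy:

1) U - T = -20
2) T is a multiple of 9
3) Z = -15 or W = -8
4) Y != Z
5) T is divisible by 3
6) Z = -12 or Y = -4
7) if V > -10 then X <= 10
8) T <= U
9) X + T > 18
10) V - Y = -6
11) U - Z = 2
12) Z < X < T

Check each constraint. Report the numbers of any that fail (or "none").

1) U - T = -10 - 12 = -22, not -20 — violated.
2) 12 = 9*1 + 3, so 9 does not divide 12 — violated.
3) Z = -12 ≠ -15, but W = -8 = -8 (second disjunct) — satisfied.
4) Y = -7, Z = -12; distinct — satisfied.
5) 12 / 3 = 4, so 3 divides 12 — satisfied.
6) Z = -12 = -12 (first disjunct) — satisfied.
7) V = -13, not > -10; antecedent false, conditional vacuously true — satisfied.
8) T = 12, U = -10; 12 > -10 (want ≤) — violated.
9) X + T = 7 + 12 = 19; 19 > 18 — satisfied.
10) V - Y = -13 - (-7) = -6 — satisfied.
11) U - Z = -10 - (-12) = 2 — satisfied.
12) values -12 < 7 < 12 — satisfied.

Constraints 1, 2, and 8 are violated.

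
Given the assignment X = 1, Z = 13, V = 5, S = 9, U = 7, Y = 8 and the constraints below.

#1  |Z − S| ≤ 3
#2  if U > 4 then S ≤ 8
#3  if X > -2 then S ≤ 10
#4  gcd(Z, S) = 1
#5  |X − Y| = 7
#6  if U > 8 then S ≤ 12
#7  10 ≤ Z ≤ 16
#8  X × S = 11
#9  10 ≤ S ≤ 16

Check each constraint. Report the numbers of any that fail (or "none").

The assignment fails constraints 1, 2, 8, 9.

#1 |13 − 9| = 4; 4 > 3, exceeds bound 3 — violated.
#2 U = 7 > 4, so we need S ≤ 8; but S = 9 > 8 — violated.
#3 X = 1 > -2, so we need S ≤ 10; S = 9 ≤ 10 — satisfied.
#4 gcd(13, 9) = 1 — satisfied.
#5 |1 − 8| = 7 — satisfied.
#6 U = 7, not > 8; antecedent false, conditional vacuously true — satisfied.
#7 Z = 13 lies in [10, 16] — satisfied.
#8 X × S = 1 × 9 = 9, not 11 — violated.
#9 S = 9 is outside [10, 16] — violated.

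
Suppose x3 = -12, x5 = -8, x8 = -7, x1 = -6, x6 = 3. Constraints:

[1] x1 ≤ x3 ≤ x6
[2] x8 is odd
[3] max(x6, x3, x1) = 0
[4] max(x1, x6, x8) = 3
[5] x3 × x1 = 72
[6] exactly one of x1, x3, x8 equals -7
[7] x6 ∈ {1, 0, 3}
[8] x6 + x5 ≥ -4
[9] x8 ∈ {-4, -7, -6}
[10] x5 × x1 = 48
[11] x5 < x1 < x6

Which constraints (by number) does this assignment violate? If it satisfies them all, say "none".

[1] values -6, -12, 3; x1 = -6 is not ≤ x3 = -12 — does not hold.
[2] x8 = -7 is odd — holds.
[3] max(3, -12, -6) = 3, not 0 — does not hold.
[4] max(-6, 3, -7) = 3 — holds.
[5] x3 × x1 = -12 × (-6) = 72 — holds.
[6] x1=-6, x3=-12, x8=-7; 1 of them equals -7 — holds.
[7] x6 = 3 is in {1, 0, 3} — holds.
[8] x6 + x5 = 3 + (-8) = -5; -5 < -4, bound -4 not met — does not hold.
[9] x8 = -7 is in {-4, -7, -6} — holds.
[10] x5 × x1 = -8 × (-6) = 48 — holds.
[11] values -8 < -6 < 3 — holds.

Constraints 1, 3, and 8 do not hold.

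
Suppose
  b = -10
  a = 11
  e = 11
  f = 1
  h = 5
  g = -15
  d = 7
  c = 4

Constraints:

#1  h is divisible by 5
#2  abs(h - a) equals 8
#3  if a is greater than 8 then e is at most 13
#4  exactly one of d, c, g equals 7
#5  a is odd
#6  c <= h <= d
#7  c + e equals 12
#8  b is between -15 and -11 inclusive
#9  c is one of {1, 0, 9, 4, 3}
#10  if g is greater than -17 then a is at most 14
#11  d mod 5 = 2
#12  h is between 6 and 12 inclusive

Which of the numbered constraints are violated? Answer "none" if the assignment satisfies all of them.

Constraints 2, 7, 8, and 12 are violated.

#1 5 / 5 = 1, so 5 divides 5 — holds.
#2 abs(5 - 11) = 6, not 8 — does not hold.
#3 a = 11 > 8, so we need e ≤ 13; e = 11 ≤ 13 — holds.
#4 d=7, c=4, g=-15; 1 of them equals 7 — holds.
#5 a = 11 is odd — holds.
#6 values 4 <= 5 <= 7 — holds.
#7 c + e = 4 + 11 = 15, not 12 — does not hold.
#8 b = -10 is outside [-15, -11] — does not hold.
#9 c = 4 is in {1, 0, 9, 4, 3} — holds.
#10 g = -15 > -17, so we need a ≤ 14; a = 11 ≤ 14 — holds.
#11 7 mod 5 = 2 — holds.
#12 h = 5 is outside [6, 12] — does not hold.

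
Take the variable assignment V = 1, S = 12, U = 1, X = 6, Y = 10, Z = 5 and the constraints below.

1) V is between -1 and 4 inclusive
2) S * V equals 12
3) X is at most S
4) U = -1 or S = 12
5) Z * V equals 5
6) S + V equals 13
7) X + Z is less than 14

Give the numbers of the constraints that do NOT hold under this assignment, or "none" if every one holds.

No violations.

1) V = 1 lies in [-1, 4] — satisfied.
2) S * V = 12 * 1 = 12 — satisfied.
3) X = 6, S = 12; 6 ≤ 12 — satisfied.
4) U = 1 ≠ -1, but S = 12 = 12 (second disjunct) — satisfied.
5) Z * V = 5 * 1 = 5 — satisfied.
6) S + V = 12 + 1 = 13 — satisfied.
7) X + Z = 6 + 5 = 11; 11 < 14 — satisfied.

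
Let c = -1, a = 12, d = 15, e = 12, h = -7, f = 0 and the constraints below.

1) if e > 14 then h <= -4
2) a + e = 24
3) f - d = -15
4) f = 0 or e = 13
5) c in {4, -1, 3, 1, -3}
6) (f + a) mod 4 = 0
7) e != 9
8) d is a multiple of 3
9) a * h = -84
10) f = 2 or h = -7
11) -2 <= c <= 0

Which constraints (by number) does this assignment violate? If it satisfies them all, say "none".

Yes — all constraints hold.

1) e = 12, not > 14; antecedent false, conditional vacuously true — holds.
2) a + e = 12 + 12 = 24 — holds.
3) f - d = 0 - 15 = -15 — holds.
4) f = 0 = 0 (first disjunct) — holds.
5) c = -1 is in {4, -1, 3, 1, -3} — holds.
6) f + a = 12; 12 mod 4 = 0 — holds.
7) e = 12, and 12 ≠ 9 — holds.
8) 15 / 3 = 5, so 3 divides 15 — holds.
9) a * h = 12 * (-7) = -84 — holds.
10) f = 0 ≠ 2, but h = -7 = -7 (second disjunct) — holds.
11) c = -1 lies in [-2, 0] — holds.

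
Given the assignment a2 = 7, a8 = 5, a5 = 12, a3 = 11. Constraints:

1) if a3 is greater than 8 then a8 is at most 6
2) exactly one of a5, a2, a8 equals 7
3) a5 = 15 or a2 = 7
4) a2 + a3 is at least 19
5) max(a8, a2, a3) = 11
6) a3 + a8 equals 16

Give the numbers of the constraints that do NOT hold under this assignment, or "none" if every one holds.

1) a3 = 11 > 8, so we need a8 ≤ 6; a8 = 5 ≤ 6 — satisfied.
2) a5=12, a2=7, a8=5; 1 of them equals 7 — satisfied.
3) a5 = 12 ≠ 15, but a2 = 7 = 7 (second disjunct) — satisfied.
4) a2 + a3 = 7 + 11 = 18; 18 < 19, bound 19 not met — violated.
5) max(5, 7, 11) = 11 — satisfied.
6) a3 + a8 = 11 + 5 = 16 — satisfied.

No — constraint 4 is not satisfied.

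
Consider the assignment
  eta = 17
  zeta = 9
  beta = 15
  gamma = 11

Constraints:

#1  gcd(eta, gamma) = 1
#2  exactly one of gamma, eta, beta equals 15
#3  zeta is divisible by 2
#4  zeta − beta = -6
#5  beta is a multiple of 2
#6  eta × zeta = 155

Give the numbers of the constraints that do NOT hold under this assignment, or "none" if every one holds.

No — constraints 3, 5, and 6 are not satisfied.

#1 gcd(17, 11) = 1 — OK.
#2 gamma=11, eta=17, beta=15; 1 of them equals 15 — OK.
#3 9 = 2×4 + 1, so 2 does not divide 9 — violated.
#4 zeta − beta = 9 − 15 = -6 — OK.
#5 15 = 2×7 + 1, so 2 does not divide 15 — violated.
#6 eta × zeta = 17 × 9 = 153, not 155 — violated.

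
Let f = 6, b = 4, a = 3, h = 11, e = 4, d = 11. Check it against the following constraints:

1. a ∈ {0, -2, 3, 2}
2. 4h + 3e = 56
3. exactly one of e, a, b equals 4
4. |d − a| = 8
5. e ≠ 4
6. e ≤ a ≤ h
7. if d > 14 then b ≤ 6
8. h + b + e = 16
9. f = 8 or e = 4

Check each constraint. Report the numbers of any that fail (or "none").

1. a = 3 is in {0, -2, 3, 2}  holds
2. 4h + 3e = 4(11) + 3(4) = 56  holds
3. e=4, a=3, b=4; 2 of them equal 4, not exactly one  fails
4. |11 − 3| = 8  holds
5. e = 4, but 4 is required to differ  fails
6. values 4, 3, 11; e = 4 is not ≤ a = 3  fails
7. d = 11, not > 14; antecedent false, conditional vacuously true  holds
8. h + b + e = 11 + 4 + 4 = 19, not 16  fails
9. f = 6 ≠ 8, but e = 4 = 4 (second disjunct)  holds

Violated: 3, 5, 6, and 8.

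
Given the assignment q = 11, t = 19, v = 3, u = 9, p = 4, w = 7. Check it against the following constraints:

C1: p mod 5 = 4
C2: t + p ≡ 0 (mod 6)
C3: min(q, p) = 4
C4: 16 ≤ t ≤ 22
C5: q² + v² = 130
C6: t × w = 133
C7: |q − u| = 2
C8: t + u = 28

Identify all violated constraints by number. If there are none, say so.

Constraint 2 is violated.

C1: 4 mod 5 = 4 — holds.
C2: t + p = 23; 23 mod 6 = 5, not 0 — does not hold.
C3: min(11, 4) = 4 — holds.
C4: t = 19 lies in [16, 22] — holds.
C5: q² + v² = 11² + 3² = 121 + 9 = 130 — holds.
C6: t × w = 19 × 7 = 133 — holds.
C7: |11 − 9| = 2 — holds.
C8: t + u = 19 + 9 = 28 — holds.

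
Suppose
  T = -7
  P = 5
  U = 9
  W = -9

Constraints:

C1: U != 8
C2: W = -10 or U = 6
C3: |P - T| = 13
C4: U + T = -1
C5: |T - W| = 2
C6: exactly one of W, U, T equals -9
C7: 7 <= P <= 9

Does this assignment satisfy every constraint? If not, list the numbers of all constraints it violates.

Violated: 2, 3, 4, and 7.

C1: U = 9, and 9 ≠ 8 — holds.
C2: W = -9 ≠ -10 and U = 9 ≠ 6; both disjuncts false — fails.
C3: |5 - (-7)| = 12, not 13 — fails.
C4: U + T = 9 + (-7) = 2, not -1 — fails.
C5: |-7 - (-9)| = 2 — holds.
C6: W=-9, U=9, T=-7; 1 of them equals -9 — holds.
C7: P = 5 is outside [7, 9] — fails.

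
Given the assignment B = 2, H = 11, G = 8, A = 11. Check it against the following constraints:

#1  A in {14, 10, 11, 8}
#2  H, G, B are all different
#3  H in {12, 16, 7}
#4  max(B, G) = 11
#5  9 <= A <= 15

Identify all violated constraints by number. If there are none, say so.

No — constraints 3, 4 are not satisfied.

#1 A = 11 is in {14, 10, 11, 8} — holds.
#2 values 11, 8, 2 are pairwise distinct — holds.
#3 H = 11 is not in {12, 16, 7} — does not hold.
#4 max(2, 8) = 8, not 11 — does not hold.
#5 A = 11 lies in [9, 15] — holds.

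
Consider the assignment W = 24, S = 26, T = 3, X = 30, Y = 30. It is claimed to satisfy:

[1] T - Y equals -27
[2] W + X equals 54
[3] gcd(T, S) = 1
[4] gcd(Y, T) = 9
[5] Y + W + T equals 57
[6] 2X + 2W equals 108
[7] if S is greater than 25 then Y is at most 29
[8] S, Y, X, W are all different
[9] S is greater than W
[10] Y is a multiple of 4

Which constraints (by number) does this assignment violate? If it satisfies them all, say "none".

Constraints 4, 7, 8, 10 do not hold.

[1] T - Y = 3 - 30 = -27 — holds.
[2] W + X = 24 + 30 = 54 — holds.
[3] gcd(3, 26) = 1 — holds.
[4] gcd(30, 3) = 3, not 9 — does not hold.
[5] Y + W + T = 30 + 24 + 3 = 57 — holds.
[6] 2X + 2W = 2(30) + 2(24) = 108 — holds.
[7] S = 26 > 25, so we need Y ≤ 29; but Y = 30 > 29 — does not hold.
[8] Y = X = 30, not all different — does not hold.
[9] S = 26, W = 24; 26 > 24 — holds.
[10] 30 = 4*7 + 2, so 4 does not divide 30 — does not hold.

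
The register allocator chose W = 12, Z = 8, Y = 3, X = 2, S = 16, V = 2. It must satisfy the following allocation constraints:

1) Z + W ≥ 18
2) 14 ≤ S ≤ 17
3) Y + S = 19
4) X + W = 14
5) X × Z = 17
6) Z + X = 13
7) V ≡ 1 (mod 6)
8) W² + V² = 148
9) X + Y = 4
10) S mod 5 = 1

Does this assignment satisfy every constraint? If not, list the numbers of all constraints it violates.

The assignment fails constraints 5, 6, 7, and 9.

1) Z + W = 8 + 12 = 20; 20 ≥ 18  ✔
2) S = 16 lies in [14, 17]  ✔
3) Y + S = 3 + 16 = 19  ✔
4) X + W = 2 + 12 = 14  ✔
5) X × Z = 2 × 8 = 16, not 17  ✘
6) Z + X = 8 + 2 = 10, not 13  ✘
7) 2 mod 6 = 2, not 1  ✘
8) W² + V² = 12² + 2² = 144 + 4 = 148  ✔
9) X + Y = 2 + 3 = 5, not 4  ✘
10) 16 mod 5 = 1  ✔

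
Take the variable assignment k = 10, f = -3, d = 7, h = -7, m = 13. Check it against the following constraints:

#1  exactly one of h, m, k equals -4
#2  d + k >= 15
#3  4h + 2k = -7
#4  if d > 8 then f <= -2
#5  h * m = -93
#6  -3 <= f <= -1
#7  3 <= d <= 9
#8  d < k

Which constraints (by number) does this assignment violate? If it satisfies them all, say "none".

Constraints 1, 3, and 5 are violated.

#1 h=-7, m=13, k=10; 0 of them equal -4, not exactly one — fails.
#2 d + k = 7 + 10 = 17; 17 ≥ 15 — holds.
#3 4h + 2k = 4(-7) + 2(10) = -8, not -7 — fails.
#4 d = 7, not > 8; antecedent false, conditional vacuously true — holds.
#5 h * m = -7 * 13 = -91, not -93 — fails.
#6 f = -3 lies in [-3, -1] — holds.
#7 d = 7 lies in [3, 9] — holds.
#8 d = 7, k = 10; 7 < 10 — holds.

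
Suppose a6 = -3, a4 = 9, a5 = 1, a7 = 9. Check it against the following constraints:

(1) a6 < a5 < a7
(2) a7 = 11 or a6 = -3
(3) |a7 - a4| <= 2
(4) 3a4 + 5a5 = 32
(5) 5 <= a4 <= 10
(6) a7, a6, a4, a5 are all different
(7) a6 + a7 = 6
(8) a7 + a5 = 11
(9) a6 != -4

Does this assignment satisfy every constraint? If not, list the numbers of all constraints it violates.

(1) values -3 < 1 < 9 — holds.
(2) a7 = 9 ≠ 11, but a6 = -3 = -3 (second disjunct) — holds.
(3) |9 - 9| = 0; 0 ≤ 2 — holds.
(4) 3a4 + 5a5 = 3(9) + 5(1) = 32 — holds.
(5) a4 = 9 lies in [5, 10] — holds.
(6) a7 = a4 = 9, not all different — does not hold.
(7) a6 + a7 = -3 + 9 = 6 — holds.
(8) a7 + a5 = 9 + 1 = 10, not 11 — does not hold.
(9) a6 = -3, and -3 ≠ -4 — holds.

The assignment fails constraints 6 and 8.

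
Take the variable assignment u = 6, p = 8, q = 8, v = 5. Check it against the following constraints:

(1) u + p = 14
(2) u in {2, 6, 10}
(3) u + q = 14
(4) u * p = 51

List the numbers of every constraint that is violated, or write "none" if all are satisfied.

(1) u + p = 6 + 8 = 14  OK
(2) u = 6 is in {2, 6, 10}  OK
(3) u + q = 6 + 8 = 14  OK
(4) u * p = 6 * 8 = 48, not 51  FAIL

No — constraint 4 is not satisfied.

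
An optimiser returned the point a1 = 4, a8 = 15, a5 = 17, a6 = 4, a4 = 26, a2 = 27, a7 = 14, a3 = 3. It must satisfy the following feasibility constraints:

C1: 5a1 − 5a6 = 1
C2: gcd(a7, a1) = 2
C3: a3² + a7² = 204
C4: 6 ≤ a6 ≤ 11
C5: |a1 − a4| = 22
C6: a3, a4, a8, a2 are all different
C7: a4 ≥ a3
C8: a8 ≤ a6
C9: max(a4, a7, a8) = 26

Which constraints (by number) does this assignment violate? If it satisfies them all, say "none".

No — constraints 1, 3, 4, and 8 are not satisfied.

C1: 5a1 − 5a6 = 5(4) − 5(4) = 0, not 1  ✗
C2: gcd(14, 4) = 2  ✓
C3: a3² + a7² = 3² + 14² = 9 + 196 = 205, not 204  ✗
C4: a6 = 4 is outside [6, 11]  ✗
C5: |4 − 26| = 22  ✓
C6: values 3, 26, 15, 27 are pairwise distinct  ✓
C7: a4 = 26, a3 = 3; 26 ≥ 3  ✓
C8: a8 = 15, a6 = 4; 15 > 4 (want ≤)  ✗
C9: max(26, 14, 15) = 26  ✓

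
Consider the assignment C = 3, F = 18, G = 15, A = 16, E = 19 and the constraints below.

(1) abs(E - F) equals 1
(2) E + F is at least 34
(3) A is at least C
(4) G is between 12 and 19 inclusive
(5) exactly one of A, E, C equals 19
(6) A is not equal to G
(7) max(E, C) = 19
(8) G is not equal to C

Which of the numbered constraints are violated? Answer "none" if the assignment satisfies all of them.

(1) abs(19 - 18) = 1 — satisfied.
(2) E + F = 19 + 18 = 37; 37 ≥ 34 — satisfied.
(3) A = 16, C = 3; 16 ≥ 3 — satisfied.
(4) G = 15 lies in [12, 19] — satisfied.
(5) A=16, E=19, C=3; 1 of them equals 19 — satisfied.
(6) A = 16, G = 15; distinct — satisfied.
(7) max(19, 3) = 19 — satisfied.
(8) G = 15, C = 3; distinct — satisfied.

The assignment satisfies every constraint.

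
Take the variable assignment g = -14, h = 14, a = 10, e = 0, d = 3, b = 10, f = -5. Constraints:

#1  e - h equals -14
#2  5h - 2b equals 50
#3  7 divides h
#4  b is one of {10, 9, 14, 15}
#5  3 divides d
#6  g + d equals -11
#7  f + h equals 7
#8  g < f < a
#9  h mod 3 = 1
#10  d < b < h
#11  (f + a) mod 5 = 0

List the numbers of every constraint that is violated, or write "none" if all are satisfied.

No — constraints 7, 9 are not satisfied.

#1 e - h = 0 - 14 = -14  holds
#2 5h - 2b = 5(14) - 2(10) = 50  holds
#3 14 / 7 = 2, so 7 divides 14  holds
#4 b = 10 is in {10, 9, 14, 15}  holds
#5 3 / 3 = 1, so 3 divides 3  holds
#6 g + d = -14 + 3 = -11  holds
#7 f + h = -5 + 14 = 9, not 7  fails
#8 values -14 < -5 < 10  holds
#9 14 mod 3 = 2, not 1  fails
#10 values 3 < 10 < 14  holds
#11 f + a = 5; 5 mod 5 = 0  holds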